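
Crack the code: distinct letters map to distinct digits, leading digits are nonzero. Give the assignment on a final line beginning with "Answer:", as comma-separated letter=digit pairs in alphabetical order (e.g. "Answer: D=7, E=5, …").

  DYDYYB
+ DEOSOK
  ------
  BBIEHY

Step 1. [col 1: B + K ≡ Y (mod 10)] several values work for B in column 1 (B + K ≡ Y (mod 10), carry-in 0); try B=6 ⇒ B=6.
Step 2. [col 1: B + K ≡ Y (mod 10)] K=8 is one option consistent with column 1 (B + K ≡ Y (mod 10), carry-in 0) — take it. So K=8.
Step 3. [col 1: B + K ≡ Y (mod 10)] column 1 reads B+K+carry(0)=Y with B=6, K=8; with digits 6,8 already taken and all letters distinct, the only value for Y is 4, so Y=4.
Step 4. [col 2: Y + O ≡ H (mod 10)] column 2 (Y + O ≡ H (mod 10), carry-in 1) doesn't pin O yet; pick O=5 and continue, so O=5.
Step 5. [col 2: Y + O ≡ H (mod 10)] in column 2 we have Y+O≡H with carry-in 1; given Y=4, O=5 and digits 4,5,6,8 already taken and all letters distinct, that pins H to 0, so H=0.
Step 6. [col 3: Y + S ≡ E (mod 10)] no forcing yet in column 3 (carry-in 1); S=7 is free and consistent — try it ⇒ S=7.
Step 7. [col 3: Y + S ≡ E (mod 10)] column 3 reads Y+S+carry(1)=E with Y=4, S=7; with digits 0,4,5,6,7,8 already taken and all letters distinct, the only value for E is 2. So E=2.
Step 8. [col 4: D + O ≡ I (mod 10)] column 4 reads D+O+carry(1)=I with O=5; with digits 0,2,4,5,6,7,8 already taken and all letters distinct, the only value for I is 9 ⇒ I=9.
Step 9. [col 4: D + O ≡ I (mod 10)] from column 4 (O=5, I=9, carry-in 1, digits 0,2,4,5,6,7,8,9 already taken and all letters distinct): D must equal 3, so D=3.

Answer: B=6, D=3, E=2, H=0, I=9, K=8, O=5, S=7, Y=4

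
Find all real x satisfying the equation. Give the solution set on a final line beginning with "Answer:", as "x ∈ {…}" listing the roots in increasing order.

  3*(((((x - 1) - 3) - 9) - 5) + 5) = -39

Step 1. [3*(((((x - 1) - 3) - 9) - 5) + 5) = -39] LHS = 3·(…); ÷3 both sides, so div: ((((x - 1) - 3) - 9) - 5) + 5 = -13.
Step 2. [((((x - 1) - 3) - 9) - 5) + 5 = -13] 5 comes off first (subtract 5) ⇒ sub: (((x - 1) - 3) - 9) - 5 = -18.
Step 3. [(((x - 1) - 3) - 9) - 5 = -18] peel the -5: add 5 from each side. So sub: ((x - 1) - 3) - 9 = -13.
Step 4. [((x - 1) - 3) - 9 = -13] the outer -9 inverts by adding 9. So sub: (x - 1) - 3 = -4.
Step 5. [(x - 1) - 3 = -4] the outer -3 inverts by adding 3. So sub: x - 1 = -1.
Step 6. [x - 1 = -1] the outer -1 inverts by adding 1 ⇒ sub: x = 0.

Answer: x ∈ {0}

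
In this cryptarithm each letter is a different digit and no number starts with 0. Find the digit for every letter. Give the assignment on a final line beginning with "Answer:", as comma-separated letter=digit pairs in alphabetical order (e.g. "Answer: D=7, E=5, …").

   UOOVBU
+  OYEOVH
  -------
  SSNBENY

Step 1. [col 1: U + H ≡ Y (mod 10)] column 1 (U + H ≡ Y (mod 10), carry-in 0) doesn't pin Y yet; pick Y=4 and continue ⇒ Y=4.
Step 2. [col 1: U + H ≡ Y (mod 10)] several values work for H in column 1 (U + H ≡ Y (mod 10), carry-in 0); try H=5 ⇒ H=5.
Step 3. [col 1: U + H ≡ Y (mod 10)] from column 1 (H=5, Y=4, carry-in 0, digits 4,5 already taken and all letters distinct): U must equal 9, so U=9.
Step 4. [col 2: B + V ≡ N (mod 10)] column 2 (B + V ≡ N (mod 10), carry-in 1) doesn't pin V yet; pick V=6 and continue, so V=6.
Step 5. [S] S is the leading digit of a 7-digit sum of two 6-digit numbers; the final carry is exactly 1. So S=1.
Step 6. [col 2: B + V ≡ N (mod 10)] several values work for B in column 2 (B + V ≡ N (mod 10), carry-in 1); try B=0. So B=0.
Step 7. [col 2: B + V ≡ N (mod 10)] column 2: given B=0, V=6, carry-in 1, and digits 0,1,4,5,6,9 already taken and all letters distinct, B+V≡N (mod 10) forces N=7 ⇒ N=7.
Step 8. [col 3: V + O ≡ E (mod 10)] column 3: given V=6, carry-in 0, and digits 0,1,4,5,6,7,9 already taken and all letters distinct, V+O≡E (mod 10) forces O=2. So O=2.
Step 9. [col 3: V + O ≡ E (mod 10)] column 3 reads V+O+carry(0)=E with V=6, O=2; with digits 0,1,2,4,5,6,7,9 already taken and all letters distinct, the only value for E is 8. So E=8.

Answer: B=0, E=8, H=5, N=7, O=2, S=1, U=9, V=6, Y=4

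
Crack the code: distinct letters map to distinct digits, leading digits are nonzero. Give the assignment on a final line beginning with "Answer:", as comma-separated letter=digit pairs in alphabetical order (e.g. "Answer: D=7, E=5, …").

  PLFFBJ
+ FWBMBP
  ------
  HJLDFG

Step 1. [col 1: J + P ≡ G (mod 10)] G=8 is one option consistent with column 1 (J + P ≡ G (mod 10), carry-in 0) — take it. So G=8.
Step 2. [col 1: J + P ≡ G (mod 10)] no forcing yet in column 1 (carry-in 0); J=3 is free and consistent — try it ⇒ J=3.
Step 3. [col 1: J + P ≡ G (mod 10)] from column 1 (J=3, G=8, carry-in 0, digits 3,8 already taken and all letters distinct): P must equal 5 ⇒ P=5.
Step 4. [col 2: B + B ≡ F (mod 10)] several values work for B in column 2 (B + B ≡ F (mod 10), carry-in 0); try B=7, so B=7.
Step 5. [col 2: B + B ≡ F (mod 10)] in column 2 we have B+B≡F with carry-in 0; given B=7 and digits 3,5,7,8 already taken and all letters distinct, that pins F to 4. So F=4.
Step 6. [col 3: F + M ≡ D (mod 10)] no forcing yet in column 3 (carry-in 1); M=6 is free and consistent — try it ⇒ M=6.
Step 7. [col 3: F + M ≡ D (mod 10)] column 3: given F=4, M=6, carry-in 1, and digits 3,4,5,6,7,8 already taken and all letters distinct, F+M≡D (mod 10) forces D=1 ⇒ D=1.
Step 8. [col 4: F + B ≡ L (mod 10)] from column 4 (F=4, B=7, carry-in 1, digits 1,3,4,5,6,7,8 already taken and all letters distinct): L must equal 2, so L=2.
Step 9. [col 5: L + W ≡ J (mod 10)] in column 5 we have L+W≡J with carry-in 1; given L=2, J=3 and digits 1,2,3,4,5,6,7,8 already taken and all letters distinct, that pins W to 0 ⇒ W=0.
Step 10. [col 6: P + F ≡ H (mod 10)] from column 6 (P=5, F=4, carry-in 0, digits 0,1,2,3,4,5,6,7,8 already taken and all letters distinct): H must equal 9. So H=9.

Answer: B=7, D=1, F=4, G=8, H=9, J=3, L=2, M=6, P=5, W=0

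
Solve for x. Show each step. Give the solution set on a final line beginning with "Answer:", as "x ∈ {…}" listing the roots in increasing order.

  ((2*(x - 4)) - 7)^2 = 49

Step 1. [((2*(x - 4)) - 7)^2 = 49] 49 ≥ 0, LHS is (·)² — take ±√, so sqrt: (2*(x - 4)) - 7 = 7 or -7.
Step 2. [(2*(x - 4)) - 7 = 7 or -7] -7 is outermost — add 7 both sides ⇒ sub: 2*(x - 4) = 14 or 0.
Step 3. [2*(x - 4) = 14 or 0] leading coefficient 2: divide by 2 ⇒ div: x - 4 = 7 or 0.
Step 4. [x - 4 = 7 or 0] -4 is outermost — add 4 both sides. So sub: x = 11 or 4.

Answer: x ∈ {4, 11}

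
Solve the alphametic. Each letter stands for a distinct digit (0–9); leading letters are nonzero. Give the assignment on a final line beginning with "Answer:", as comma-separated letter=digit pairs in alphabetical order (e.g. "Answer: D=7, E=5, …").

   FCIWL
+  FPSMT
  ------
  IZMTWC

Step 1. [col 1: L + T ≡ C (mod 10)] several values work for C in column 1 (L + T ≡ C (mod 10), carry-in 0); try C=2, so C=2.
Step 2. [col 1: L + T ≡ C (mod 10)] T=8 is one option consistent with column 1 (L + T ≡ C (mod 10), carry-in 0) — take it ⇒ T=8.
Step 3. [col 1: L + T ≡ C (mod 10)] from column 1 (T=8, C=2, carry-in 0, digits 2,8 already taken and all letters distinct): L must equal 4 ⇒ L=4.
Step 4. [I] adding two 5-digit numbers gives at most 5+1 digits, and here it does — I is that final carry and must be 1. So I=1.
Step 5. [col 2: W + M ≡ W (mod 10)] in column 2 we have W+M≡W with carry-in 1; given nothing yet and digits 1,2,4,8 already taken and all letters distinct, that pins M to 9. So M=9.
Step 6. [col 2: W + M ≡ W (mod 10)] W=3 is one option consistent with column 2 (W + M ≡ W (mod 10), carry-in 1) — take it, so W=3.
Step 7. [col 3: I + S ≡ T (mod 10)] column 3: given I=1, T=8, carry-in 1, and digits 1,2,3,4,8,9 already taken and all letters distinct, I+S≡T (mod 10) forces S=6, so S=6.
Step 8. [col 4: C + P ≡ M (mod 10)] from column 4 (C=2, M=9, carry-in 0, digits 1,2,3,4,6,8,9 already taken and all letters distinct): P must equal 7 ⇒ P=7.
Step 9. [col 5: F + F ≡ Z (mod 10)] in column 5 we have F+F≡Z with carry-in 0; given nothing yet and digits 1,2,3,4,6,7,8,9 already taken and all letters distinct, that pins Z to 0 ⇒ Z=0.
Step 10. [col 5: F + F ≡ Z (mod 10)] in column 5 we have F+F≡Z with carry-in 0; given Z=0 and digits 0,1,2,3,4,6,7,8,9 already taken and all letters distinct, that pins F to 5, so F=5.

Answer: C=2, F=5, I=1, L=4, M=9, P=7, S=6, T=8, W=3, Z=0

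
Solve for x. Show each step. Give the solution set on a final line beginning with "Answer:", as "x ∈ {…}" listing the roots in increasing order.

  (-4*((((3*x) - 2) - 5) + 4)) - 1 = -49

Step 1. [(-4*((((3*x) - 2) - 5) + 4)) - 1 = -49] peel the -1: add 1 from each side ⇒ sub: -4*((((3*x) - 2) - 5) + 4) = -48.
Step 2. [-4*((((3*x) - 2) - 5) + 4) = -48] LHS = -4·(…); ÷-4 both sides, so div: (((3*x) - 2) - 5) + 4 = 12.
Step 3. [(((3*x) - 2) - 5) + 4 = 12] the outer +4 inverts by subtracting 4, so sub: ((3*x) - 2) - 5 = 8.
Step 4. [((3*x) - 2) - 5 = 8] add 5: x sits inside (… - 5). So sub: (3*x) - 2 = 13.
Step 5. [(3*x) - 2 = 13] -2 is outermost — add 2 both sides ⇒ sub: 3*x = 15.
Step 6. [3*x = 15] leading coefficient 3: divide by 3, so div: x = 5.

Answer: x ∈ {5}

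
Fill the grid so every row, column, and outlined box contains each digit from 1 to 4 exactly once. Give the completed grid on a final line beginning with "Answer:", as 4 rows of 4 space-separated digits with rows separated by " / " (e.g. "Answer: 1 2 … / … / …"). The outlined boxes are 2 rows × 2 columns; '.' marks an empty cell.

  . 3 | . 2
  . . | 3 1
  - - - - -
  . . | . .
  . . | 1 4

Step 1. [r4c2∈{2}] r4c2's peers cover all but 2, so r4c2=2.
Step 2. [r2c2∈{4}] r2c2's peers cover all but 4, so r2c2=4.
Step 3. [r3c1∈{1,3,4}] row 3 places 4 nowhere but r3c1 ⇒ r3c1=4.
Step 4. [r1c3∈{4}] r1c3 is down to just 4. So r1c3=4.
Step 5. [r3c3∈{2}] only 2 remains possible at r3c3, so r3c3=2.
Step 6. [r1c1∈{1}] r1c1 has the single candidate 1, so r1c1=1.
Step 7. [r4c1∈{3}] r4c1 is down to just 3, so r4c1=3.
Step 8. [r3c4∈{3}] r3c4's peers cover all but 3. So r3c4=3.
Step 9. [r2c1∈{2}] r2c1 is down to just 2. So r2c1=2.
Step 10. [r3c2∈{1}] r3c2 has the single candidate 1 ⇒ r3c2=1.

Answer: 1 3 4 2 / 2 4 3 1 / 4 1 2 3 / 3 2 1 4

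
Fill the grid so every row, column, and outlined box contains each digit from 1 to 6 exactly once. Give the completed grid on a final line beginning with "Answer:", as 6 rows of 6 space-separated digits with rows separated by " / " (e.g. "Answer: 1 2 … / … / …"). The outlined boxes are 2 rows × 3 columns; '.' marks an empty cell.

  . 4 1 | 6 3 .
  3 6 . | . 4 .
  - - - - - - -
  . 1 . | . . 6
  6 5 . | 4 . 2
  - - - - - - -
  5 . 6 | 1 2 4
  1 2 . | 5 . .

Step 1. [r2c3∈{2,5}] r2c3 is the only open cell in col 3 admitting 5, so r2c3=5.
Step 2. [r3c3∈{2,3,4}] 2 has one home in col 3: r3c3 ⇒ r3c3=2.
Step 3. [r6c3∈{3,4}] r6c3 is the only open cell in row 6 admitting 4, so r6c3=4.
Step 4. [r2c6∈{1}] r2c6 has the single candidate 1. So r2c6=1.
Step 5. [r6c6∈{3}] r6c6's peers cover all but 3. So r6c6=3.
Step 6. [r4c3∈{3}] r4c3 has the single candidate 3. So r4c3=3.
Step 7. [r1c1∈{2}] nothing but 2 survives at r1c1 ⇒ r1c1=2.
Step 8. [r3c1∈{4}] only 4 remains possible at r3c1. So r3c1=4.
Step 9. [r6c5∈{6}] r6c5's peers cover all but 6, so r6c5=6.
Step 10. [r5c2∈{3}] only 3 remains possible at r5c2. So r5c2=3.
Step 11. [r1c6∈{5}] r1c6's peers cover all but 5, so r1c6=5.
Step 12. [r2c4∈{2}] r2c4's peers cover all but 2. So r2c4=2.
Step 13. [r4c5∈{1}] r4c5 is down to just 1 ⇒ r4c5=1.
Step 14. [r3c4∈{3}] nothing but 3 survives at r3c4. So r3c4=3.
Step 15. [r3c5∈{5}] nothing but 5 survives at r3c5, so r3c5=5.

Answer: 2 4 1 6 3 5 / 3 6 5 2 4 1 / 4 1 2 3 5 6 / 6 5 3 4 1 2 / 5 3 6 1 2 4 / 1 2 4 5 6 3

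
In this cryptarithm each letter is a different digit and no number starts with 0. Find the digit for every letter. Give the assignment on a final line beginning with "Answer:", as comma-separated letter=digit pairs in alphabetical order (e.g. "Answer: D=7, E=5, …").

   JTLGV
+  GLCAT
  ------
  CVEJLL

Step 1. [col 1: V + T ≡ L (mod 10)] no forcing yet in column 1 (carry-in 0); V=4 is free and consistent — try it, so V=4.
Step 2. [C] the sum has 6 digits but both addends have 5; that extra leading digit C is the final carry, namely 1. So C=1.
Step 3. [col 1: V + T ≡ L (mod 10)] several values work for L in column 1 (V + T ≡ L (mod 10), carry-in 0); try L=7. So L=7.
Step 4. [col 1: V + T ≡ L (mod 10)] column 1: given V=4, L=7, carry-in 0, and digits 1,4,7 already taken and all letters distinct, V+T≡L (mod 10) forces T=3. So T=3.
Step 5. [col 2: G + A ≡ L (mod 10)] column 2 (G + A ≡ L (mod 10), carry-in 0) doesn't pin A yet; pick A=2 and continue, so A=2.
Step 6. [col 2: G + A ≡ L (mod 10)] column 2: given A=2, L=7, carry-in 0, and digits 1,2,3,4,7 already taken and all letters distinct, G+A≡L (mod 10) forces G=5 ⇒ G=5.
Step 7. [col 3: L + C ≡ J (mod 10)] from column 3 (L=7, C=1, carry-in 0, digits 1,2,3,4,5,7 already taken and all letters distinct): J must equal 8 ⇒ J=8.
Step 8. [col 4: T + L ≡ E (mod 10)] column 4: given T=3, L=7, carry-in 0, and digits 1,2,3,4,5,7,8 already taken and all letters distinct, T+L≡E (mod 10) forces E=0 ⇒ E=0.

Answer: A=2, C=1, E=0, G=5, J=8, L=7, T=3, V=4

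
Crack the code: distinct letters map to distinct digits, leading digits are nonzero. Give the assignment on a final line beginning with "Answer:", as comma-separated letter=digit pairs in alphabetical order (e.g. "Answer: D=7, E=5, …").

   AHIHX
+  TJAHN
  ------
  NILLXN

Step 1. [col 1: X + N ≡ N (mod 10)] column 1: given nothing yet, carry-in 0, and all letters distinct, none taken yet, X+N≡N (mod 10) forces X=0, so X=0.
Step 2. [col 1: X + N ≡ N (mod 10)] N=1 is one option consistent with column 1 (X + N ≡ N (mod 10), carry-in 0) — take it, so N=1.
Step 3. [col 2: H + H ≡ X (mod 10)] column 2: given X=0, carry-in 0, and digits 0,1 already taken and all letters distinct, H+H≡X (mod 10) forces H=5 ⇒ H=5.
Step 4. [col 3: I + A ≡ L (mod 10)] I=3 is one option consistent with column 3 (I + A ≡ L (mod 10), carry-in 1) — take it ⇒ I=3.
Step 5. [col 3: I + A ≡ L (mod 10)] L=2 is one option consistent with column 3 (I + A ≡ L (mod 10), carry-in 1) — take it ⇒ L=2.
Step 6. [col 3: I + A ≡ L (mod 10)] in column 3 we have I+A≡L with carry-in 1; given I=3, L=2 and digits 0,1,2,3,5 already taken and all letters distinct, that pins A to 8. So A=8.
Step 7. [col 4: H + J ≡ L (mod 10)] column 4: given H=5, L=2, carry-in 1, and digits 0,1,2,3,5,8 already taken and all letters distinct, H+J≡L (mod 10) forces J=6. So J=6.
Step 8. [col 5: A + T ≡ I (mod 10)] column 5 reads A+T+carry(1)=I with A=8, I=3; with digits 0,1,2,3,5,6,8 already taken and all letters distinct, the only value for T is 4 ⇒ T=4.

Answer: A=8, H=5, I=3, J=6, L=2, N=1, T=4, X=0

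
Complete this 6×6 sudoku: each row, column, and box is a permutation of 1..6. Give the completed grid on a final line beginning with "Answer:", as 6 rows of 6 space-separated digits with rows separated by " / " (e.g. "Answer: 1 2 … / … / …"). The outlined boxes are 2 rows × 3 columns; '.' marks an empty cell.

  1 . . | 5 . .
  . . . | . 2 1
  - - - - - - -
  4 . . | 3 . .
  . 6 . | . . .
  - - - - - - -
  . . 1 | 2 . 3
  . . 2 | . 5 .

Step 1. [r3c3∈{5}] r3c3's peers cover all but 5. So r3c3=5.
Step 2. [r1c5∈{3,4,6}] in col 5, 3 fits only at r1c5 ⇒ r1c5=3.
Step 3. [r4c1∈{2,3}] 2 has one home in col 1: r4c1 ⇒ r4c1=2.
Step 4. [r6c4∈{1,4,6}] row 6 places 1 nowhere but r6c4. So r6c4=1.
Step 5. [r2c4∈{4,6}] in col 4, 6 fits only at r2c4 ⇒ r2c4=6.
Step 6. [r1c6∈{4}] r1c6 has the single candidate 4. So r1c6=4.
Step 7. [r5c5∈{4,6}] 4 has one home in box 6: r5c5 ⇒ r5c5=4.
Step 8. [r3c5∈{1,6}] 6 has one home in col 5: r3c5 ⇒ r3c5=6.
Step 9. [r6c2∈{3,4}] 4 has one home in row 6: r6c2. So r6c2=4.
Step 10. [r2c2∈{3,5}] 3 has one home in col 2: r2c2, so r2c2=3.
Step 11. [r5c1∈{5,6}] 6 has one home in row 5: r5c1 ⇒ r5c1=6.
Step 12. [r4c5∈{1}] only 1 remains possible at r4c5. So r4c5=1.
Step 13. [r1c2∈{2}] r1c2 is down to just 2, so r1c2=2.
Step 14. [r3c2∈{1}] only 1 remains possible at r3c2 ⇒ r3c2=1.
Step 15. [r6c6∈{6}] r6c6 is down to just 6, so r6c6=6.
Step 16. [r4c4∈{4}] nothing but 4 survives at r4c4 ⇒ r4c4=4.
Step 17. [r5c2∈{5}] only 5 remains possible at r5c2, so r5c2=5.
Step 18. [r1c3∈{6}] nothing but 6 survives at r1c3 ⇒ r1c3=6.
Step 19. [r4c6∈{5}] r4c6 is down to just 5. So r4c6=5.
Step 20. [r6c1∈{3}] r6c1 has the single candidate 3. So r6c1=3.
Step 21. [r2c1∈{5}] r2c1 is down to just 5 ⇒ r2c1=5.
Step 22. [r3c6∈{2}] r3c6 has the single candidate 2. So r3c6=2.
Step 23. [r2c3∈{4}] nothing but 4 survives at r2c3, so r2c3=4.
Step 24. [r4c3∈{3}] r4c3's peers cover all but 3. So r4c3=3.

Answer: 1 2 6 5 3 4 / 5 3 4 6 2 1 / 4 1 5 3 6 2 / 2 6 3 4 1 5 / 6 5 1 2 4 3 / 3 4 2 1 5 6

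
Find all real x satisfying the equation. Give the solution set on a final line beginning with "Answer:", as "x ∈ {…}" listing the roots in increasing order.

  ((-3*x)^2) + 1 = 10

Step 1. [((-3*x)^2) + 1 = 10] the outer +1 inverts by subtracting 1. So sub: (-3*x)^2 = 9.
Step 2. [(-3*x)^2 = 9] 9 ≥ 0, LHS is (·)² — take ±√, so sqrt: -3*x = 3 or -3.
Step 3. [-3*x = 3 or -3] -3·(inner) — divide through by -3. So div: x = -1 or 1.

Answer: x ∈ {-1, 1}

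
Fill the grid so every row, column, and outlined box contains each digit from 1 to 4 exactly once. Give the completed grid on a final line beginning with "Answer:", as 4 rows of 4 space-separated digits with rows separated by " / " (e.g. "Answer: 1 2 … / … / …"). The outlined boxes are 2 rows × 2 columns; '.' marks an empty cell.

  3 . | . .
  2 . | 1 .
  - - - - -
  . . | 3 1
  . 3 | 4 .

Step 1. [r2c2∈{4}] only 4 remains possible at r2c2. So r2c2=4.
Step 2. [r4c4∈{2}] r4c4 is down to just 2 ⇒ r4c4=2.
Step 3. [r4c1∈{1}] r4c1's peers cover all but 1. So r4c1=1.
Step 4. [r1c4∈{4}] r1c4's peers cover all but 4, so r1c4=4.
Step 5. [r1c2∈{1}] nothing but 1 survives at r1c2, so r1c2=1.
Step 6. [r2c4∈{3}] only 3 remains possible at r2c4, so r2c4=3.
Step 7. [r3c1∈{4}] r3c1 has the single candidate 4, so r3c1=4.
Step 8. [r1c3∈{2}] nothing but 2 survives at r1c3 ⇒ r1c3=2.
Step 9. [r3c2∈{2}] r3c2 is down to just 2. So r3c2=2.

Answer: 3 1 2 4 / 2 4 1 3 / 4 2 3 1 / 1 3 4 2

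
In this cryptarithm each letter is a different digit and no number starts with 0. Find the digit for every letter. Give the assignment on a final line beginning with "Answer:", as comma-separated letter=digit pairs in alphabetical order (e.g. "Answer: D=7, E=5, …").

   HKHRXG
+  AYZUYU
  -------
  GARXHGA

Step 1. [col 1: G + U ≡ A (mod 10)] several values work for U in column 1 (G + U ≡ A (mod 10), carry-in 0); try U=2, so U=2.
Step 2. [col 1: G + U ≡ A (mod 10)] several values work for A in column 1 (G + U ≡ A (mod 10), carry-in 0); try A=3 ⇒ A=3.
Step 3. [col 1: G + U ≡ A (mod 10)] in column 1 we have G+U≡A with carry-in 0; given U=2, A=3 and digits 2,3 already taken and all letters distinct, that pins G to 1, so G=1.
Step 4. [col 2: X + Y ≡ G (mod 10)] several values work for Y in column 2 (X + Y ≡ G (mod 10), carry-in 0); try Y=7. So Y=7.
Step 5. [col 2: X + Y ≡ G (mod 10)] in column 2 we have X+Y≡G with carry-in 0; given Y=7, G=1 and digits 1,2,3,7 already taken and all letters distinct, that pins X to 4 ⇒ X=4.
Step 6. [col 3: R + U ≡ H (mod 10)] column 3 (R + U ≡ H (mod 10), carry-in 1) doesn't pin H yet; pick H=9 and continue ⇒ H=9.
Step 7. [col 3: R + U ≡ H (mod 10)] from column 3 (U=2, H=9, carry-in 1, digits 1,2,3,4,7,9 already taken and all letters distinct): R must equal 6. So R=6.
Step 8. [col 4: H + Z ≡ X (mod 10)] column 4: given H=9, X=4, carry-in 0, and digits 1,2,3,4,6,7,9 already taken and all letters distinct, H+Z≡X (mod 10) forces Z=5 ⇒ Z=5.
Step 9. [col 5: K + Y ≡ R (mod 10)] from column 5 (Y=7, R=6, carry-in 1, digits 1,2,3,4,5,6,7,9 already taken and all letters distinct): K must equal 8, so K=8.

Answer: A=3, G=1, H=9, K=8, R=6, U=2, X=4, Y=7, Z=5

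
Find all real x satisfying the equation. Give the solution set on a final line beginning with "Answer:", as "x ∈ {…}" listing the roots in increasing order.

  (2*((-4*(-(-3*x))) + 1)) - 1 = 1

Step 1. [(2*((-4*(-(-3*x))) + 1)) - 1 = 1] add 1: x sits inside (… - 1) ⇒ sub: 2*((-4*(-(-3*x))) + 1) = 2.
Step 2. [2*((-4*(-(-3*x))) + 1) = 2] LHS = 2·(…); ÷2 both sides. So div: (-4*(-(-3*x))) + 1 = 1.
Step 3. [(-4*(-(-3*x))) + 1 = 1] 1 comes off first (subtract 1), so sub: -4*(-(-3*x)) = 0.
Step 4. [-4*(-(-3*x)) = 0] -4 out front; divide by -4 ⇒ div: -(-3*x) = 0.
Step 5. [-(-3*x) = 0] flip signs both sides ⇒ neg: -3*x = 0.
Step 6. [-3*x = 0] divide by the outer -3. So div: x = 0.

Answer: x ∈ {0}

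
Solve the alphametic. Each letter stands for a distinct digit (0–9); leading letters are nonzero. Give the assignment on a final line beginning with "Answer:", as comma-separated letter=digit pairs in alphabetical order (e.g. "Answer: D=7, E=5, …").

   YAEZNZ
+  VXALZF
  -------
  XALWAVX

Step 1. [col 1: Z + F ≡ X (mod 10)] several values work for F in column 1 (Z + F ≡ X (mod 10), carry-in 0); try F=3, so F=3.
Step 2. [col 1: Z + F ≡ X (mod 10)] several values work for X in column 1 (Z + F ≡ X (mod 10), carry-in 0); try X=1. So X=1.
Step 3. [col 1: Z + F ≡ X (mod 10)] from column 1 (F=3, X=1, carry-in 0, digits 1,3 already taken and all letters distinct): Z must equal 8 ⇒ Z=8.
Step 4. [col 2: N + Z ≡ V (mod 10)] no forcing yet in column 2 (carry-in 1); V=9 is free and consistent — try it ⇒ V=9.
Step 5. [col 2: N + Z ≡ V (mod 10)] column 2: given Z=8, V=9, carry-in 1, and digits 1,3,8,9 already taken and all letters distinct, N+Z≡V (mod 10) forces N=0. So N=0.
Step 6. [col 3: Z + L ≡ A (mod 10)] A=4 is one option consistent with column 3 (Z + L ≡ A (mod 10), carry-in 0) — take it ⇒ A=4.
Step 7. [col 3: Z + L ≡ A (mod 10)] in column 3 we have Z+L≡A with carry-in 0; given Z=8, A=4 and digits 0,1,3,4,8,9 already taken and all letters distinct, that pins L to 6, so L=6.
Step 8. [col 4: E + A ≡ W (mod 10)] several values work for W in column 4 (E + A ≡ W (mod 10), carry-in 1); try W=2. So W=2.
Step 9. [col 4: E + A ≡ W (mod 10)] column 4 reads E+A+carry(1)=W with A=4, W=2; with digits 0,1,2,3,4,6,8,9 already taken and all letters distinct, the only value for E is 7 ⇒ E=7.
Step 10. [col 6: Y + V ≡ A (mod 10)] from column 6 (V=9, A=4, carry-in 0, digits 0,1,2,3,4,6,7,8,9 already taken and all letters distinct): Y must equal 5. So Y=5.

Answer: A=4, E=7, F=3, L=6, N=0, V=9, W=2, X=1, Y=5, Z=8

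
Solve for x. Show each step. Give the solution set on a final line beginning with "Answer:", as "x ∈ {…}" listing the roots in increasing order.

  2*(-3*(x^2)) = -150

Step 1. [2*(-3*(x^2)) = -150] leading coefficient 2: divide by 2, so div: -3*(x^2) = -75.
Step 2. [-3*(x^2) = -75] -3·(inner) — divide through by -3, so div: x^2 = 25.
Step 3. [x^2 = 25] √ both sides: 25 ≥ 0 gives two branches ⇒ sqrt: x = 5 or -5.

Answer: x ∈ {-5, 5}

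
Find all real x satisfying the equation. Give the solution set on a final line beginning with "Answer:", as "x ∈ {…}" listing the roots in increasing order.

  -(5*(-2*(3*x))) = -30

Step 1. [-(5*(-2*(3*x))) = -30] leading − — multiply by −1. So neg: 5*(-2*(3*x)) = 30.
Step 2. [5*(-2*(3*x)) = 30] LHS = 5·(…); ÷5 both sides. So div: -2*(3*x) = 6.
Step 3. [-2*(3*x) = 6] -2·(inner) — divide through by -2. So div: 3*x = -3.
Step 4. [3*x = -3] 3·(inner) — divide through by 3 ⇒ div: x = -1.

Answer: x ∈ {-1}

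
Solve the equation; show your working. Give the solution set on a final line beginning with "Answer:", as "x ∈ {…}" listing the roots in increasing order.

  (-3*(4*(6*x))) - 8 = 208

Step 1. [(-3*(4*(6*x))) - 8 = 208] add 8: x sits inside (… - 8) ⇒ sub: -3*(4*(6*x)) = 216.
Step 2. [-3*(4*(6*x)) = 216] divide by the outer -3 ⇒ div: 4*(6*x) = -72.
Step 3. [4*(6*x) = -72] leading coefficient 4: divide by 4, so div: 6*x = -18.
Step 4. [6*x = -18] LHS = 6·(…); ÷6 both sides ⇒ div: x = -3.

Answer: x ∈ {-3}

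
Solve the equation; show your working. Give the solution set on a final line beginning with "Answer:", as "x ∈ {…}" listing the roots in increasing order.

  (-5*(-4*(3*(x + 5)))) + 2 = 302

Step 1. [(-5*(-4*(3*(x + 5)))) + 2 = 302] peel the +2: subtract 2 from each side. So sub: -5*(-4*(3*(x + 5))) = 300.
Step 2. [-5*(-4*(3*(x + 5))) = 300] -5 out front; divide by -5. So div: -4*(3*(x + 5)) = -60.
Step 3. [-4*(3*(x + 5)) = -60] -4 out front; divide by -4. So div: 3*(x + 5) = 15.
Step 4. [3*(x + 5) = 15] leading coefficient 3: divide by 3, so div: x + 5 = 5.
Step 5. [x + 5 = 5] 5 comes off first (subtract 5). So sub: x = 0.

Answer: x ∈ {0}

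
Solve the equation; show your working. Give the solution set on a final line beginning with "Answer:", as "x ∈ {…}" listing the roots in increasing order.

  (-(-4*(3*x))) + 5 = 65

Step 1. [(-(-4*(3*x))) + 5 = 65] subtract 5: x sits inside (… + 5). So sub: -(-4*(3*x)) = 60.
Step 2. [-(-4*(3*x)) = 60] leading − — multiply by −1 ⇒ neg: -4*(3*x) = -60.
Step 3. [-4*(3*x) = -60] divide by the outer -4, so div: 3*x = 15.
Step 4. [3*x = 15] leading coefficient 3: divide by 3, so div: x = 5.

Answer: x ∈ {5}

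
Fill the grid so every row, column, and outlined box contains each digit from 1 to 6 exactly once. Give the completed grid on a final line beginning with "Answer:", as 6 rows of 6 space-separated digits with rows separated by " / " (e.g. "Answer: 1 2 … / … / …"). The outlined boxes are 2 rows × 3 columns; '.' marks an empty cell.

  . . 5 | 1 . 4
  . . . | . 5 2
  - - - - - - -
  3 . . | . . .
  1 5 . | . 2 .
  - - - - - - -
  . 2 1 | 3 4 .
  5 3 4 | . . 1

Step 1. [r2c4∈{6}] r2c4 has the single candidate 6 ⇒ r2c4=6.
Step 2. [r3c2∈{4,6}] box 3 places 4 nowhere but r3c2. So r3c2=4.
Step 3. [r6c5∈{6}] r6c5 is down to just 6. So r6c5=6.
Step 4. [r4c3∈{6}] only 6 remains possible at r4c3 ⇒ r4c3=6.
Step 5. [r5c6∈{5}] r5c6 is down to just 5. So r5c6=5.
Step 6. [r1c1∈{2,6}] across row 1, 2 lands solely at r1c1 ⇒ r1c1=2.
Step 7. [r4c4∈{4}] nothing but 4 survives at r4c4, so r4c4=4.
Step 8. [r5c1∈{6}] r5c1 is down to just 6 ⇒ r5c1=6.
Step 9. [r2c3∈{3}] r2c3 is down to just 3. So r2c3=3.
Step 10. [r1c5∈{3}] nothing but 3 survives at r1c5 ⇒ r1c5=3.
Step 11. [r2c1∈{4}] nothing but 4 survives at r2c1 ⇒ r2c1=4.
Step 12. [r6c4∈{2}] r6c4's peers cover all but 2. So r6c4=2.
Step 13. [r3c6∈{6}] nothing but 6 survives at r3c6, so r3c6=6.
Step 14. [r3c5∈{1}] r3c5's peers cover all but 1, so r3c5=1.
Step 15. [r3c4∈{5}] only 5 remains possible at r3c4, so r3c4=5.
Step 16. [r1c2∈{6}] r1c2's peers cover all but 6, so r1c2=6.
Step 17. [r4c6∈{3}] r4c6's peers cover all but 3 ⇒ r4c6=3.
Step 18. [r2c2∈{1}] r2c2 has the single candidate 1. So r2c2=1.
Step 19. [r3c3∈{2}] nothing but 2 survives at r3c3, so r3c3=2.

Answer: 2 6 5 1 3 4 / 4 1 3 6 5 2 / 3 4 2 5 1 6 / 1 5 6 4 2 3 / 6 2 1 3 4 5 / 5 3 4 2 6 1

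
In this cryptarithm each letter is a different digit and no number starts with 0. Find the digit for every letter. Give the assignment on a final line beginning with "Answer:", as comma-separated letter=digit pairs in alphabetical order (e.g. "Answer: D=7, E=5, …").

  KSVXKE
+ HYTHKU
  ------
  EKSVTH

Step 1. [col 1: E + U ≡ H (mod 10)] no forcing yet in column 1 (carry-in 0); E=9 is free and consistent — try it. So E=9.
Step 2. [col 1: E + U ≡ H (mod 10)] several values work for U in column 1 (E + U ≡ H (mod 10), carry-in 0); try U=4. So U=4.
Step 3. [col 1: E + U ≡ H (mod 10)] in column 1 we have E+U≡H with carry-in 0; given E=9, U=4 and digits 4,9 already taken and all letters distinct, that pins H to 3, so H=3.
Step 4. [col 2: K + K ≡ T (mod 10)] column 2 (K + K ≡ T (mod 10), carry-in 1) doesn't pin T yet; pick T=1 and continue. So T=1.
Step 5. [col 2: K + K ≡ T (mod 10)] column 2 (K + K ≡ T (mod 10), carry-in 1) doesn't pin K yet; pick K=5 and continue ⇒ K=5.
Step 6. [col 3: X + H ≡ V (mod 10)] column 3 (X + H ≡ V (mod 10), carry-in 1) doesn't pin V yet; pick V=6 and continue ⇒ V=6.
Step 7. [col 3: X + H ≡ V (mod 10)] column 3 reads X+H+carry(1)=V with H=3, V=6; with digits 1,3,4,5,6,9 already taken and all letters distinct, the only value for X is 2 ⇒ X=2.
Step 8. [col 4: V + T ≡ S (mod 10)] column 4: given V=6, T=1, carry-in 0, and digits 1,2,3,4,5,6,9 already taken and all letters distinct, V+T≡S (mod 10) forces S=7. So S=7.
Step 9. [col 5: S + Y ≡ K (mod 10)] from column 5 (S=7, K=5, carry-in 0, digits 1,2,3,4,5,6,7,9 already taken and all letters distinct): Y must equal 8, so Y=8.

Answer: E=9, H=3, K=5, S=7, T=1, U=4, V=6, X=2, Y=8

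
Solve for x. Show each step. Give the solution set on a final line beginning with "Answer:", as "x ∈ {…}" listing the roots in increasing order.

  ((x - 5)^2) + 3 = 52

Step 1. [((x - 5)^2) + 3 = 52] the outer +3 inverts by subtracting 3, so sub: (x - 5)^2 = 49.
Step 2. [(x - 5)^2 = 49] 49 ≥ 0, LHS is (·)² — take ±√ ⇒ sqrt: x - 5 = 7 or -7.
Step 3. [x - 5 = 7 or -7] the outer -5 inverts by adding 5, so sub: x = 12 or -2.

Answer: x ∈ {-2, 12}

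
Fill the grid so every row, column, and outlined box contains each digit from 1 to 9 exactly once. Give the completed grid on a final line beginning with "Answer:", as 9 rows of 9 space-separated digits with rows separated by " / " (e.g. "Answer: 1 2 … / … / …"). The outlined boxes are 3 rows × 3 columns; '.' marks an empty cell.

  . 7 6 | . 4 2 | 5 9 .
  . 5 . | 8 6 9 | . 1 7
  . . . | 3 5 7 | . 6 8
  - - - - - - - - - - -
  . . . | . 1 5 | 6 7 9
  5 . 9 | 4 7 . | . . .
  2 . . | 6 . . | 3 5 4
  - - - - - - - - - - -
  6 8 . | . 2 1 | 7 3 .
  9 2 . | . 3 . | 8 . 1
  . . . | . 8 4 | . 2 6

Step 1. [r9c1∈{1,3,7}] across col 1, 7 lands solely at r9c1 ⇒ r9c1=7.
Step 2. [r7c3∈{4,5}] 4 has one home in row 7: r7c3 ⇒ r7c3=4.
Step 3. [r6c2∈{1}] r6c2 has the single candidate 1 ⇒ r6c2=1.
Step 4. [r1c1∈{1,3,8}] 8 has one home in row 1: r1c1, so r1c1=8.
Step 5. [r9c2∈{3}] nothing but 3 survives at r9c2, so r9c2=3.
Step 6. [r3c1∈{1,4}] r3c1 is the only open cell in col 1 admitting 1 ⇒ r3c1=1.
Step 7. [r7c4∈{5,9}] row 7 places 9 nowhere but r7c4. So r7c4=9.
Step 8. [r9c4∈{5}] nothing but 5 survives at r9c4 ⇒ r9c4=5.
Step 9. [r3c3∈{2}] r3c3's peers cover all but 2 ⇒ r3c3=2.
Step 10. [r2c7∈{2,4}] r2c7 is the only open cell in row 2 admitting 2 ⇒ r2c7=2.
Step 11. [r2c1∈{3,4}] 4 has one home in row 2: r2c1 ⇒ r2c1=4.
Step 12. [r6c6∈{8}] r6c6 has the single candidate 8 ⇒ r6c6=8.
Step 13. [r2c3∈{3}] nothing but 3 survives at r2c3, so r2c3=3.
Step 14. [r7c9∈{5}] nothing but 5 survives at r7c9, so r7c9=5.
Step 15. [r4c1∈{3}] nothing but 3 survives at r4c1. So r4c1=3.
Step 16. [r9c7∈{9}] only 9 remains possible at r9c7, so r9c7=9.
Step 17. [r5c2∈{6}] r5c2 is down to just 6, so r5c2=6.
Step 18. [r1c9∈{3}] nothing but 3 survives at r1c9, so r1c9=3.
Step 19. [r5c8∈{8}] r5c8 has the single candidate 8 ⇒ r5c8=8.
Step 20. [r8c8∈{4}] nothing but 4 survives at r8c8, so r8c8=4.
Step 21. [r4c3∈{8}] r4c3 is down to just 8 ⇒ r4c3=8.
Step 22. [r3c7∈{4}] r3c7's peers cover all but 4. So r3c7=4.
Step 23. [r8c3∈{5}] only 5 remains possible at r8c3. So r8c3=5.
Step 24. [r5c7∈{1}] nothing but 1 survives at r5c7. So r5c7=1.
Step 25. [r6c5∈{9}] r6c5 is down to just 9 ⇒ r6c5=9.
Step 26. [r4c2∈{4}] r4c2's peers cover all but 4, so r4c2=4.
Step 27. [r4c4∈{2}] r4c4's peers cover all but 2, so r4c4=2.
Step 28. [r8c4∈{7}] r8c4's peers cover all but 7 ⇒ r8c4=7.
Step 29. [r9c3∈{1}] r9c3 is down to just 1, so r9c3=1.
Step 30. [r5c9∈{2}] r5c9 has the single candidate 2 ⇒ r5c9=2.
Step 31. [r8c6∈{6}] r8c6 is down to just 6 ⇒ r8c6=6.
Step 32. [r5c6∈{3}] r5c6 has the single candidate 3 ⇒ r5c6=3.
Step 33. [r6c3∈{7}] r6c3 is down to just 7, so r6c3=7.
Step 34. [r3c2∈{9}] r3c2 is down to just 9 ⇒ r3c2=9.
Step 35. [r1c4∈{1}] nothing but 1 survives at r1c4. So r1c4=1.

Answer: 8 7 6 1 4 2 5 9 3 / 4 5 3 8 6 9 2 1 7 / 1 9 2 3 5 7 4 6 8 / 3 4 8 2 1 5 6 7 9 / 5 6 9 4 7 3 1 8 2 / 2 1 7 6 9 8 3 5 4 / 6 8 4 9 2 1 7 3 5 / 9 2 5 7 3 6 8 4 1 / 7 3 1 5 8 4 9 2 6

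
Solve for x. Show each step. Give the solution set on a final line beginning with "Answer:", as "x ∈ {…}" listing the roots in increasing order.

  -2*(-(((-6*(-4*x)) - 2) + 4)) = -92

Step 1. [-2*(-(((-6*(-4*x)) - 2) + 4)) = -92] -2 out front; divide by -2. So div: -(((-6*(-4*x)) - 2) + 4) = 46.
Step 2. [-(((-6*(-4*x)) - 2) + 4) = 46] flip signs both sides ⇒ neg: ((-6*(-4*x)) - 2) + 4 = -46.
Step 3. [((-6*(-4*x)) - 2) + 4 = -46] 4 comes off first (subtract 4), so sub: (-6*(-4*x)) - 2 = -50.
Step 4. [(-6*(-4*x)) - 2 = -50] the outer -2 inverts by adding 2, so sub: -6*(-4*x) = -48.
Step 5. [-6*(-4*x) = -48] leading coefficient -6: divide by -6. So div: -4*x = 8.
Step 6. [-4*x = 8] -4 out front; divide by -4 ⇒ div: x = -2.

Answer: x ∈ {-2}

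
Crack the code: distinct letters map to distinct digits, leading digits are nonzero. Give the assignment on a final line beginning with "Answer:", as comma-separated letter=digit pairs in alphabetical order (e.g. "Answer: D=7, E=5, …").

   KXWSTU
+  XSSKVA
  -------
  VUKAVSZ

Step 1. [V] V is the leading digit of a 7-digit sum of two 6-digit numbers; the final carry is exactly 1, so V=1.
Step 2. [col 1: U + A ≡ Z (mod 10)] Z=4 is one option consistent with column 1 (U + A ≡ Z (mod 10), carry-in 0) — take it ⇒ Z=4.
Step 3. [col 1: U + A ≡ Z (mod 10)] column 1 (U + A ≡ Z (mod 10), carry-in 0) doesn't pin A yet; pick A=8 and continue ⇒ A=8.
Step 4. [col 1: U + A ≡ Z (mod 10)] from column 1 (A=8, Z=4, carry-in 0, digits 1,4,8 already taken and all letters distinct): U must equal 6. So U=6.
Step 5. [col 2: T + V ≡ S (mod 10)] column 2 (T + V ≡ S (mod 10), carry-in 1) doesn't pin S yet; pick S=2 and continue. So S=2.
Step 6. [col 2: T + V ≡ S (mod 10)] column 2: given V=1, S=2, carry-in 1, and digits 1,2,4,6,8 already taken and all letters distinct, T+V≡S (mod 10) forces T=0, so T=0.
Step 7. [col 3: S + K ≡ V (mod 10)] in column 3 we have S+K≡V with carry-in 0; given S=2, V=1 and digits 0,1,2,4,6,8 already taken and all letters distinct, that pins K to 9. So K=9.
Step 8. [col 4: W + S ≡ A (mod 10)] column 4: given S=2, A=8, carry-in 1, and digits 0,1,2,4,6,8,9 already taken and all letters distinct, W+S≡A (mod 10) forces W=5, so W=5.
Step 9. [col 5: X + S ≡ K (mod 10)] column 5: given S=2, K=9, carry-in 0, and digits 0,1,2,4,5,6,8,9 already taken and all letters distinct, X+S≡K (mod 10) forces X=7, so X=7.

Answer: A=8, K=9, S=2, T=0, U=6, V=1, W=5, X=7, Z=4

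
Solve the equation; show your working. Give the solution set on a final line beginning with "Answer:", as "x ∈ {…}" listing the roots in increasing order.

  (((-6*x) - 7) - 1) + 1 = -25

Step 1. [(((-6*x) - 7) - 1) + 1 = -25] the outer +1 inverts by subtracting 1. So sub: ((-6*x) - 7) - 1 = -26.
Step 2. [((-6*x) - 7) - 1 = -26] add 1: x sits inside (… - 1), so sub: (-6*x) - 7 = -25.
Step 3. [(-6*x) - 7 = -25] -7 is outermost — add 7 both sides, so sub: -6*x = -18.
Step 4. [-6*x = -18] leading coefficient -6: divide by -6, so div: x = 3.

Answer: x ∈ {3}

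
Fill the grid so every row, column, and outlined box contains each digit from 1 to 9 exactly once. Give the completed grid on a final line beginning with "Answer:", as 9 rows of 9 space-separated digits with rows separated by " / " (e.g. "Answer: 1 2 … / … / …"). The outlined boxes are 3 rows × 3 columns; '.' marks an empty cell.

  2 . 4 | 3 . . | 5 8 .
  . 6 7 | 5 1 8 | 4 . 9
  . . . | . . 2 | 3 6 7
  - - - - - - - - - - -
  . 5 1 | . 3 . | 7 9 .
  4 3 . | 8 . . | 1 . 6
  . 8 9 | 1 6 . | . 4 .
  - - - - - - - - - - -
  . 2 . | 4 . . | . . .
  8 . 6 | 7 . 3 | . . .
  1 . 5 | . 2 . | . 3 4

Step 1. [r3c4∈{9}] only 9 remains possible at r3c4. So r3c4=9.
Step 2. [r7c1∈{3,7,9}] col 1 places 9 nowhere but r7c1. So r7c1=9.
Step 3. [r7c6∈{1,5,6}] r7c6 is the only open cell in col 6 admitting 1 ⇒ r7c6=1.
Step 4. [r9c7∈{6,8,9}] in row 9, 8 fits only at r9c7. So r9c7=8.
Step 5. [r7c9∈{5}] r7c9's peers cover all but 5 ⇒ r7c9=5.
Step 6. [r6c7∈{2}] r6c7 has the single candidate 2. So r6c7=2.
Step 7. [r6c6∈{5,7}] row 6 places 5 nowhere but r6c6 ⇒ r6c6=5.
Step 8. [r9c6∈{6,9}] in row 9, 9 fits only at r9c6, so r9c6=9.
Step 9. [r1c9∈{1}] r1c9's peers cover all but 1 ⇒ r1c9=1.
Step 10. [r5c6∈{7}] r5c6 is down to just 7, so r5c6=7.
Step 11. [r8c8∈{1,2}] 1 has one home in row 8: r8c8. So r8c8=1.
Step 12. [r2c1∈{3}] r2c1's peers cover all but 3, so r2c1=3.
Step 13. [r1c5∈{7}] nothing but 7 survives at r1c5 ⇒ r1c5=7.
Step 14. [r1c2∈{9}] only 9 remains possible at r1c2 ⇒ r1c2=9.
Step 15. [r7c8∈{7}] r7c8's peers cover all but 7 ⇒ r7c8=7.
Step 16. [r4c6∈{4}] only 4 remains possible at r4c6, so r4c6=4.
Step 17. [r9c4∈{6}] r9c4 has the single candidate 6, so r9c4=6.
Step 18. [r1c6∈{6}] nothing but 6 survives at r1c6, so r1c6=6.
Step 19. [r6c1∈{7}] r6c1 has the single candidate 7, so r6c1=7.
Step 20. [r3c2∈{1}] r3c2 is down to just 1 ⇒ r3c2=1.
Step 21. [r8c2∈{4}] r8c2 is down to just 4. So r8c2=4.
Step 22. [r3c1∈{5}] r3c1 has the single candidate 5, so r3c1=5.
Step 23. [r9c2∈{7}] nothing but 7 survives at r9c2, so r9c2=7.
Step 24. [r8c9∈{2}] nothing but 2 survives at r8c9, so r8c9=2.
Step 25. [r6c9∈{3}] r6c9's peers cover all but 3, so r6c9=3.
Step 26. [r3c3∈{8}] nothing but 8 survives at r3c3. So r3c3=8.
Step 27. [r5c5∈{9}] r5c5's peers cover all but 9 ⇒ r5c5=9.
Step 28. [r4c9∈{8}] nothing but 8 survives at r4c9. So r4c9=8.
Step 29. [r7c5∈{8}] r7c5's peers cover all but 8, so r7c5=8.
Step 30. [r4c4∈{2}] r4c4's peers cover all but 2, so r4c4=2.
Step 31. [r8c5∈{5}] only 5 remains possible at r8c5 ⇒ r8c5=5.
Step 32. [r8c7∈{9}] r8c7 is down to just 9 ⇒ r8c7=9.
Step 33. [r3c5∈{4}] r3c5's peers cover all but 4. So r3c5=4.
Step 34. [r5c3∈{2}] r5c3 has the single candidate 2 ⇒ r5c3=2.
Step 35. [r7c7∈{6}] nothing but 6 survives at r7c7 ⇒ r7c7=6.
Step 36. [r7c3∈{3}] r7c3's peers cover all but 3 ⇒ r7c3=3.
Step 37. [r5c8∈{5}] r5c8 is down to just 5 ⇒ r5c8=5.
Step 38. [r2c8∈{2}] r2c8's peers cover all but 2 ⇒ r2c8=2.
Step 39. [r4c1∈{6}] nothing but 6 survives at r4c1. So r4c1=6.

Answer: 2 9 4 3 7 6 5 8 1 / 3 6 7 5 1 8 4 2 9 / 5 1 8 9 4 2 3 6 7 / 6 5 1 2 3 4 7 9 8 / 4 3 2 8 9 7 1 5 6 / 7 8 9 1 6 5 2 4 3 / 9 2 3 4 8 1 6 7 5 / 8 4 6 7 5 3 9 1 2 / 1 7 5 6 2 9 8 3 4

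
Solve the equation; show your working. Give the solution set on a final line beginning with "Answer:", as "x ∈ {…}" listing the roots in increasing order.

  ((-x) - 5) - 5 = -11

Step 1. [((-x) - 5) - 5 = -11] -5 is outermost — add 5 both sides. So sub: (-x) - 5 = -6.
Step 2. [(-x) - 5 = -6] -5 is outermost — add 5 both sides ⇒ sub: -x = -1.
Step 3. [-x = -1] flip signs both sides ⇒ neg: x = 1.

Answer: x ∈ {1}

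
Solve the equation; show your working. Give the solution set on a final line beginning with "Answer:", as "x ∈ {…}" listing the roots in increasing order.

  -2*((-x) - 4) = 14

Step 1. [-2*((-x) - 4) = 14] -2·(inner) — divide through by -2. So div: (-x) - 4 = -7.
Step 2. [(-x) - 4 = -7] peel the -4: add 4 from each side, so sub: -x = -3.
Step 3. [-x = -3] leading − — multiply by −1, so neg: x = 3.

Answer: x ∈ {3}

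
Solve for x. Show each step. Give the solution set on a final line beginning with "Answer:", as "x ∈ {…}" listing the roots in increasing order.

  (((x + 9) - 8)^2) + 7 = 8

Step 1. [(((x + 9) - 8)^2) + 7 = 8] peel the +7: subtract 7 from each side, so sub: ((x + 9) - 8)^2 = 1.
Step 2. [((x + 9) - 8)^2 = 1] 1 ≥ 0, LHS is (·)² — take ±√. So sqrt: (x + 9) - 8 = 1 or -1.
Step 3. [(x + 9) - 8 = 1 or -1] the outer -8 inverts by adding 8, so sub: x + 9 = 9 or 7.
Step 4. [x + 9 = 9 or 7] +9 is outermost — subtract 9 both sides. So sub: x = 0 or -2.

Answer: x ∈ {-2, 0}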